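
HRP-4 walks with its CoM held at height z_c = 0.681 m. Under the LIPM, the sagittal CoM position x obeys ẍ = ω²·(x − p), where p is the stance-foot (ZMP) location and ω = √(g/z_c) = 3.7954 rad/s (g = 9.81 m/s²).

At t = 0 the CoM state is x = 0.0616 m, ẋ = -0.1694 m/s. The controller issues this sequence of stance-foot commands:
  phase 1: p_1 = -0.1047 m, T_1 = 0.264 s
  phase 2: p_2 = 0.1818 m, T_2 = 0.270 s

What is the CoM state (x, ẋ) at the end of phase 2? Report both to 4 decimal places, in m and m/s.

x = 0.2068, ẋ = 0.3797

phase 1: p=-0.1047, T=0.264, ωT=1.001986, cosh=1.545417, sinh=1.178267; start (x,ẋ)=(0.061600, -0.169400) → end (x,ẋ)=(0.099713, 0.481899)
phase 2: p=0.1818, T=0.270, ωT=1.024758, cosh=1.572652, sinh=1.213769; start (x,ẋ)=(0.099713, 0.481899) → end (x,ẋ)=(0.206818, 0.379708)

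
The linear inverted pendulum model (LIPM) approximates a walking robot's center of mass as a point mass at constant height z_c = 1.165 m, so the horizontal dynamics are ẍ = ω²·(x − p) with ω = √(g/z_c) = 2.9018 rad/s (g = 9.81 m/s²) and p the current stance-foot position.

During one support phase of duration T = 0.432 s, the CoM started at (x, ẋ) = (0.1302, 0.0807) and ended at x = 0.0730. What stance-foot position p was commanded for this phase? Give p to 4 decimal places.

ωT = 2.9018·0.432 = 1.253578; cosh(ωT) = 1.894167, sinh(ωT) = 1.608685
x(T) = p + (x₀−p)·cosh(ωT) + (ẋ₀/ω)·sinh(ωT) ⇒ p·(1 − cosh) = x(T) − x₀·cosh − (ẋ₀/ω)·sinh
numerator   = 0.0730 − (0.1302)·1.894167 − (0.0807/2.9018)·1.608685 = -0.218359
denominator = 1 − 1.894167 = -0.894167
p = -0.218359 / -0.894167 = 0.2442

p = 0.2442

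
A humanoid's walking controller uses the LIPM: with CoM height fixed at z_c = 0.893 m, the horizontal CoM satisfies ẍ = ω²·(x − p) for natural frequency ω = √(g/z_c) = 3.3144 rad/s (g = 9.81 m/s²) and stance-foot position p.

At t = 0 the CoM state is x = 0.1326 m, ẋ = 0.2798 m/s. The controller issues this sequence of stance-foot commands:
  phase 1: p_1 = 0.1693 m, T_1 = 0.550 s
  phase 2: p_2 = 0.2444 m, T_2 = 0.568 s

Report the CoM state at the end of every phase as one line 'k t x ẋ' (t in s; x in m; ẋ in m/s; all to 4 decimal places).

1 0.5500 0.3072 0.5219
2 1.1180 0.9609 2.4224

phase 1: p=0.1693, T=0.550, ωT=1.822920, cosh=3.175730, sinh=3.014177; start (x,ẋ)=(0.132600, 0.279800) → end (x,ẋ)=(0.307206, 0.521929)
phase 2: p=0.2444, T=0.568, ωT=1.882579, cosh=3.361313, sinh=3.209116; start (x,ẋ)=(0.307206, 0.521929) → end (x,ẋ)=(0.960861, 2.422391)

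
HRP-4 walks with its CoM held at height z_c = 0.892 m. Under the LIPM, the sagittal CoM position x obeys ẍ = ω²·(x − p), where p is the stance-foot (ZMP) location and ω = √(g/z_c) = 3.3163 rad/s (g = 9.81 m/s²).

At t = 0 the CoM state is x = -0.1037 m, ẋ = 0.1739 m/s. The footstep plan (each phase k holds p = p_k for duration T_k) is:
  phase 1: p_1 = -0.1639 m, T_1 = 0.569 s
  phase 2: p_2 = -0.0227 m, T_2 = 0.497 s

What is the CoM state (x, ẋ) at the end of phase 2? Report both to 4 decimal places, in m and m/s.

phase 1: p=-0.1639, T=0.569, ωT=1.886975, cosh=3.375451, sinh=3.223922; start (x,ẋ)=(-0.103700, 0.173900) → end (x,ẋ)=(0.208358, 1.230619)
phase 2: p=-0.0227, T=0.497, ωT=1.648201, cosh=2.695009, sinh=2.502613; start (x,ẋ)=(0.208358, 1.230619) → end (x,ẋ)=(1.528678, 5.234175)

x = 1.5287, ẋ = 5.2342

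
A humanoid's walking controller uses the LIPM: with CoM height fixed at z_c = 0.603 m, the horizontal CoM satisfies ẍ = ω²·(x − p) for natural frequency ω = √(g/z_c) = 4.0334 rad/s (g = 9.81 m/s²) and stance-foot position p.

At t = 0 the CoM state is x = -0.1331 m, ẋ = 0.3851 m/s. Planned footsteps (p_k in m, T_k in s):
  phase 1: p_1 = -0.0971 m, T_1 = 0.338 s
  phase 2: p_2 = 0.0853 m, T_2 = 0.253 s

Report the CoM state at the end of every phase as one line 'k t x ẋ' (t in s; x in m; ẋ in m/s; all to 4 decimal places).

1 0.3380 0.0023 0.5367
2 0.5910 0.1159 0.4374

phase 1: p=-0.0971, T=0.338, ωT=1.363289, cosh=2.082424, sinh=1.826606; start (x,ẋ)=(-0.133100, 0.385100) → end (x,ẋ)=(0.002333, 0.536714)
phase 2: p=0.0853, T=0.253, ωT=1.020450, cosh=1.567438, sinh=1.207005; start (x,ẋ)=(0.002333, 0.536714) → end (x,ẋ)=(0.115867, 0.437354)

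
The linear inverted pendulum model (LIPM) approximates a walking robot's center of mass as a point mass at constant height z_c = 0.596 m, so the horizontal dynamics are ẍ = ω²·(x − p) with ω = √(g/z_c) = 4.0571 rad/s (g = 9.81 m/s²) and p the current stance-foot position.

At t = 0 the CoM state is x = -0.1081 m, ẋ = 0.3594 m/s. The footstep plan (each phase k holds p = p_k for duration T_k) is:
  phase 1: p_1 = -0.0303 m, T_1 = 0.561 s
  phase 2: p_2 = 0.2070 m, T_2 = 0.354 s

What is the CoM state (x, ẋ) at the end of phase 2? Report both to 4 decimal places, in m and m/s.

phase 1: p=-0.0303, T=0.561, ωT=2.276033, cosh=4.920332, sinh=4.817642; start (x,ẋ)=(-0.108100, 0.359400) → end (x,ẋ)=(0.013671, 0.247716)
phase 2: p=0.2070, T=0.354, ωT=1.436213, cosh=2.221285, sinh=1.983459; start (x,ẋ)=(0.013671, 0.247716) → end (x,ẋ)=(-0.101334, -1.005488)

x = -0.1013, ẋ = -1.0055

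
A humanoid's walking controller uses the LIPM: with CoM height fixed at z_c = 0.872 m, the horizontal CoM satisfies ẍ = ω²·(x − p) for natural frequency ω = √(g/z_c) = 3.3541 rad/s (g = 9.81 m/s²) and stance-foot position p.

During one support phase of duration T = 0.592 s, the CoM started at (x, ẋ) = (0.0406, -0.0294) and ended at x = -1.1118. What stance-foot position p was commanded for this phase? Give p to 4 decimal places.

p = 0.4542

ωT = 3.3541·0.592 = 1.985627; cosh(ωT) = 3.710454, sinh(ωT) = 3.573160
x(T) = p + (x₀−p)·cosh(ωT) + (ẋ₀/ω)·sinh(ωT) ⇒ p·(1 − cosh) = x(T) − x₀·cosh − (ẋ₀/ω)·sinh
numerator   = -1.1118 − (0.0406)·3.710454 − (-0.0294/3.3541)·3.573160 = -1.231124
denominator = 1 − 3.710454 = -2.710454
p = -1.231124 / -2.710454 = 0.4542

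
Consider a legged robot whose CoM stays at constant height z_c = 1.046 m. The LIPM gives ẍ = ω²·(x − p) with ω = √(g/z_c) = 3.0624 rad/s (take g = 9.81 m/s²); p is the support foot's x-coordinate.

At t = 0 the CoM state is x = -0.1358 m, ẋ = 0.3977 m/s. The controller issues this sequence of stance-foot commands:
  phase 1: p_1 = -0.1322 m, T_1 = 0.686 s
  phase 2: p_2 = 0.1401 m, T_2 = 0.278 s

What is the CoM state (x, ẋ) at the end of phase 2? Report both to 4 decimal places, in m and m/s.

x = 0.9683, ẋ = 2.9137

phase 1: p=-0.1322, T=0.686, ωT=2.100806, cosh=4.147558, sinh=4.025200; start (x,ẋ)=(-0.135800, 0.397700) → end (x,ẋ)=(0.375603, 1.605107)
phase 2: p=0.1401, T=0.278, ωT=0.851347, cosh=1.384820, sinh=0.957981; start (x,ẋ)=(0.375603, 1.605107) → end (x,ẋ)=(0.968340, 2.913686)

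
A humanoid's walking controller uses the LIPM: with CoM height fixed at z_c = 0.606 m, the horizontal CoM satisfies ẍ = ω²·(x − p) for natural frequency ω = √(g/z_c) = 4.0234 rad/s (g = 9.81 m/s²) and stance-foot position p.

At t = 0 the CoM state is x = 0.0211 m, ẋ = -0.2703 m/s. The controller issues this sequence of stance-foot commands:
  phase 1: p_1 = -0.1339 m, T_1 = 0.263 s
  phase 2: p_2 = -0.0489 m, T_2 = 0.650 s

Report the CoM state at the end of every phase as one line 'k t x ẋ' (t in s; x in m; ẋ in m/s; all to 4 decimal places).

phase 1: p=-0.1339, T=0.263, ωT=1.058154, cosh=1.614072, sinh=1.266976; start (x,ẋ)=(0.021100, -0.270300) → end (x,ẋ)=(0.031163, 0.353837)
phase 2: p=-0.0489, T=0.650, ωT=2.615210, cosh=6.871620, sinh=6.798467; start (x,ẋ)=(0.031163, 0.353837) → end (x,ẋ)=(1.099153, 4.621397)

1 0.2630 0.0312 0.3538
2 0.9130 1.0992 4.6214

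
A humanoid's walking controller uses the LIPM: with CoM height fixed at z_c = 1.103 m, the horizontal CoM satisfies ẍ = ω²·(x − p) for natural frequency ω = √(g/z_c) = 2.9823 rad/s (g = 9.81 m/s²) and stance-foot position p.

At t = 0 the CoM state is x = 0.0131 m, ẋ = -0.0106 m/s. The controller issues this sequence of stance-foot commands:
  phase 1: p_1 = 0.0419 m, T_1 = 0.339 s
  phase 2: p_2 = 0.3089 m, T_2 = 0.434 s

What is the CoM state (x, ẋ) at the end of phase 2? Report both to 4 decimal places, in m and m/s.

phase 1: p=0.0419, T=0.339, ωT=1.011000, cosh=1.556101, sinh=1.192246; start (x,ẋ)=(0.013100, -0.010600) → end (x,ẋ)=(-0.007153, -0.118897)
phase 2: p=0.3089, T=0.434, ωT=1.294318, cosh=1.961296, sinh=1.687211; start (x,ẋ)=(-0.007153, -0.118897) → end (x,ẋ)=(-0.378239, -1.823500)

x = -0.3782, ẋ = -1.8235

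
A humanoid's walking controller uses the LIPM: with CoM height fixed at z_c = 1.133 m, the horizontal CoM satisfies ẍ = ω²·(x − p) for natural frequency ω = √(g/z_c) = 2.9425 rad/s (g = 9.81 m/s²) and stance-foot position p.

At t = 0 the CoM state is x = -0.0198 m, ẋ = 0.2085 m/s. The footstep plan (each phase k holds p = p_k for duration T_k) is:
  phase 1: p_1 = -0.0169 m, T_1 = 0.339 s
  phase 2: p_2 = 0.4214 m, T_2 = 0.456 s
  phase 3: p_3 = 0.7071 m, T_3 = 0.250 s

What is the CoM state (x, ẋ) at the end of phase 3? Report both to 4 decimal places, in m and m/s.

x = -0.7027, ẋ = -3.5738

phase 1: p=-0.0169, T=0.339, ωT=0.997507, cosh=1.540156, sinh=1.171359; start (x,ẋ)=(-0.019800, 0.208500) → end (x,ẋ)=(0.061634, 0.311127)
phase 2: p=0.4214, T=0.456, ωT=1.341780, cosh=2.043614, sinh=1.782234; start (x,ẋ)=(0.061634, 0.311127) → end (x,ẋ)=(-0.125378, -1.250870)
phase 3: p=0.7071, T=0.250, ωT=0.735625, cosh=1.282996, sinh=0.803790; start (x,ẋ)=(-0.125378, -1.250870) → end (x,ẋ)=(-0.702660, -3.573797)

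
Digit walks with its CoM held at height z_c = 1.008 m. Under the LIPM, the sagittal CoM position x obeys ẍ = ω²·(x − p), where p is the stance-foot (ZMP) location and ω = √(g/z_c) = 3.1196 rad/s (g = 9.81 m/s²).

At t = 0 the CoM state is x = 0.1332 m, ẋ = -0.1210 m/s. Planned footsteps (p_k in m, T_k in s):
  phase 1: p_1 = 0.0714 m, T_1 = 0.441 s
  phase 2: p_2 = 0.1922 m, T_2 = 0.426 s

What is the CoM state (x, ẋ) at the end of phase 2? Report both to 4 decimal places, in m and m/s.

x = 0.1235, ẋ = -0.1357

phase 1: p=0.0714, T=0.441, ωT=1.375744, cosh=2.105335, sinh=1.852684; start (x,ẋ)=(0.133200, -0.121000) → end (x,ẋ)=(0.129650, 0.102436)
phase 2: p=0.1922, T=0.426, ωT=1.328950, cosh=2.020915, sinh=1.756159; start (x,ẋ)=(0.129650, 0.102436) → end (x,ẋ)=(0.123457, -0.135669)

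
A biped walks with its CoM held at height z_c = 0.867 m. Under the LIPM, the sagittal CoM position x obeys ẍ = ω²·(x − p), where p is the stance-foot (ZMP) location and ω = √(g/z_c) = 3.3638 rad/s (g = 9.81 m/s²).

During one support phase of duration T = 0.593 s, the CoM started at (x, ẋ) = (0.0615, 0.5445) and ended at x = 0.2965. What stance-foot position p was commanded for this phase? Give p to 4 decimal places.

p = 0.1887

ωT = 3.3638·0.593 = 1.994733; cosh(ωT) = 3.743147, sinh(ωT) = 3.607097
x(T) = p + (x₀−p)·cosh(ωT) + (ẋ₀/ω)·sinh(ωT) ⇒ p·(1 − cosh) = x(T) − x₀·cosh − (ẋ₀/ω)·sinh
numerator   = 0.2965 − (0.0615)·3.743147 − (0.5445/3.3638)·3.607097 = -0.517586
denominator = 1 − 3.743147 = -2.743147
p = -0.517586 / -2.743147 = 0.1887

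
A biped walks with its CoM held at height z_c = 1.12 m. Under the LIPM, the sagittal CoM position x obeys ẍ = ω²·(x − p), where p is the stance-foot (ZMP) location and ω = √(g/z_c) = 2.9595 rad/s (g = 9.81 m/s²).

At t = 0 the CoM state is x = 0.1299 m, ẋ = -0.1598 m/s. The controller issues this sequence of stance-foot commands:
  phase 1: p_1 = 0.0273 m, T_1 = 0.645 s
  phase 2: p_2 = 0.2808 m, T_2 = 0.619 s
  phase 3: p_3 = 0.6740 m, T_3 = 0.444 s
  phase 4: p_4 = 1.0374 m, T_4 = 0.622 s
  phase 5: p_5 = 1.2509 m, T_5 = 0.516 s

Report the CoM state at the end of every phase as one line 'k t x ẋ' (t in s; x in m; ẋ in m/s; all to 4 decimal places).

1 0.6450 0.2028 0.4508
2 1.2640 0.4946 0.7418
3 1.7080 0.7488 0.5634
4 2.3300 0.6898 -0.8036
5 2.8460 -0.6975 -5.5803

phase 1: p=0.0273, T=0.645, ωT=1.908878, cosh=3.446880, sinh=3.298633; start (x,ẋ)=(0.129900, -0.159800) → end (x,ẋ)=(0.202838, 0.450801)
phase 2: p=0.2808, T=0.619, ωT=1.831930, cosh=3.203018, sinh=3.042914; start (x,ẋ)=(0.202838, 0.450801) → end (x,ẋ)=(0.494594, 0.741838)
phase 3: p=0.6740, T=0.444, ωT=1.314018, cosh=1.994917, sinh=1.726178; start (x,ẋ)=(0.494594, 0.741838) → end (x,ẋ)=(0.748789, 0.563387)
phase 4: p=1.0374, T=0.622, ωT=1.840809, cosh=3.230162, sinh=3.071473; start (x,ẋ)=(0.748789, 0.563387) → end (x,ẋ)=(0.689844, -0.803647)
phase 5: p=1.2509, T=0.516, ωT=1.527102, cosh=2.410988, sinh=2.193824; start (x,ẋ)=(0.689844, -0.803647) → end (x,ẋ)=(-0.697529, -5.580310)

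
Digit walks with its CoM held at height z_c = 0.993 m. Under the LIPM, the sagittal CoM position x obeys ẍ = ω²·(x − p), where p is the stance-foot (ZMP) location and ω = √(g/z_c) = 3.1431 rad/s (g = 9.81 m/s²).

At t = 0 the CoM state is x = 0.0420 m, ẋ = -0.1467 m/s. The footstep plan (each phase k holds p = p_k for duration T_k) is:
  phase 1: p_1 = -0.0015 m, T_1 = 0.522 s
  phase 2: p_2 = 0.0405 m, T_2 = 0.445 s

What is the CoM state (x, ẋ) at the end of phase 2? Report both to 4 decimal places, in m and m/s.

x = -0.0807, ẋ = -0.3620

phase 1: p=-0.0015, T=0.522, ωT=1.640698, cosh=2.676307, sinh=2.482463; start (x,ẋ)=(0.042000, -0.146700) → end (x,ẋ)=(-0.000946, -0.053200)
phase 2: p=0.0405, T=0.445, ωT=1.398680, cosh=2.148386, sinh=1.901463; start (x,ẋ)=(-0.000946, -0.053200) → end (x,ẋ)=(-0.080727, -0.361997)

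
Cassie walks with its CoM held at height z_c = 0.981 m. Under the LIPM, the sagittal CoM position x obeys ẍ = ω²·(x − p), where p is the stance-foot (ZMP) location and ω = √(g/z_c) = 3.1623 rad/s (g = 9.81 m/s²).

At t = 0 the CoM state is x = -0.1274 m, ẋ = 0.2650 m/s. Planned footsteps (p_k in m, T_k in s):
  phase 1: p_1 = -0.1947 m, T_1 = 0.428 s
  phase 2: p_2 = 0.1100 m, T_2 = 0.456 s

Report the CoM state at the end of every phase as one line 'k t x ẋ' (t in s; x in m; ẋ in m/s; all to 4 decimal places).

phase 1: p=-0.1947, T=0.428, ωT=1.353464, cosh=2.064578, sinh=1.806234; start (x,ẋ)=(-0.127400, 0.265000) → end (x,ẋ)=(0.095608, 0.931521)
phase 2: p=0.1100, T=0.456, ωT=1.442009, cosh=2.232818, sinh=1.996365; start (x,ẋ)=(0.095608, 0.931521) → end (x,ẋ)=(0.665936, 1.989059)

1 0.4280 0.0956 0.9315
2 0.8840 0.6659 1.9891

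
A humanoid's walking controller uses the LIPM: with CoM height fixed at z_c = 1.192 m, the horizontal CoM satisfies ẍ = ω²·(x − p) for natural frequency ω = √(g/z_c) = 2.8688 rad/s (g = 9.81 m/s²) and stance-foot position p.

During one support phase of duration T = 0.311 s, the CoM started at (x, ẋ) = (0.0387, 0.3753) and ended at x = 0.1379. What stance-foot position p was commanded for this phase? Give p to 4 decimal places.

p = 0.1178

ωT = 2.8688·0.311 = 0.892197; cosh(ωT) = 1.425120, sinh(ωT) = 1.015365
x(T) = p + (x₀−p)·cosh(ωT) + (ẋ₀/ω)·sinh(ωT) ⇒ p·(1 − cosh) = x(T) − x₀·cosh − (ẋ₀/ω)·sinh
numerator   = 0.1379 − (0.0387)·1.425120 − (0.3753/2.8688)·1.015365 = -0.050083
denominator = 1 − 1.425120 = -0.425120
p = -0.050083 / -0.425120 = 0.1178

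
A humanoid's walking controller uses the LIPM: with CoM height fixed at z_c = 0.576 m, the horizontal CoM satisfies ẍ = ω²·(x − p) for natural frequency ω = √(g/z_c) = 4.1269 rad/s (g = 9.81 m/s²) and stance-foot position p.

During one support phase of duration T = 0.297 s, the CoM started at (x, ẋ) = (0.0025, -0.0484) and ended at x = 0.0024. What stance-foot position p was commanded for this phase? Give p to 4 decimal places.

ωT = 4.1269·0.297 = 1.225689; cosh(ωT) = 1.850034, sinh(ωT) = 1.556479
x(T) = p + (x₀−p)·cosh(ωT) + (ẋ₀/ω)·sinh(ωT) ⇒ p·(1 − cosh) = x(T) − x₀·cosh − (ẋ₀/ω)·sinh
numerator   = 0.0024 − (0.0025)·1.850034 − (-0.0484/4.1269)·1.556479 = 0.016029
denominator = 1 − 1.850034 = -0.850034
p = 0.016029 / -0.850034 = -0.0189

p = -0.0189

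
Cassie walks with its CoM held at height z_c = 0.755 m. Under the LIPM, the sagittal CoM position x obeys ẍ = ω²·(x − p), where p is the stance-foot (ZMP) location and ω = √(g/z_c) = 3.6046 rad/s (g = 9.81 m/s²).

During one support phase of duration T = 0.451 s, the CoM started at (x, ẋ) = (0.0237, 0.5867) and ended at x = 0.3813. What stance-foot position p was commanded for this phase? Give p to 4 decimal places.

p = 0.0481

ωT = 3.6046·0.451 = 1.625675; cosh(ωT) = 2.639312, sinh(ωT) = 2.442534
x(T) = p + (x₀−p)·cosh(ωT) + (ẋ₀/ω)·sinh(ωT) ⇒ p·(1 − cosh) = x(T) − x₀·cosh − (ẋ₀/ω)·sinh
numerator   = 0.3813 − (0.0237)·2.639312 − (0.5867/3.6046)·2.442534 = -0.078809
denominator = 1 − 2.639312 = -1.639312
p = -0.078809 / -1.639312 = 0.0481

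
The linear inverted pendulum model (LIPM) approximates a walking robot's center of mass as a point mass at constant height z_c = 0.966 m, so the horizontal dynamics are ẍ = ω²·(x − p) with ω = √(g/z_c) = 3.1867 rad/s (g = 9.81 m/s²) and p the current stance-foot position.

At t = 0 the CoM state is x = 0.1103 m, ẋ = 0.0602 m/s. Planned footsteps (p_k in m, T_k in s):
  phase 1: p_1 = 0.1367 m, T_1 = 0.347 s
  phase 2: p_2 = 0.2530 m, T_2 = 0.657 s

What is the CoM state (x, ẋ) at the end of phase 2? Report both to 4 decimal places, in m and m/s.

x = -0.3190, ẋ = -1.7713

phase 1: p=0.1367, T=0.347, ωT=1.105785, cosh=1.676273, sinh=1.345322; start (x,ẋ)=(0.110300, 0.060200) → end (x,ẋ)=(0.117861, -0.012269)
phase 2: p=0.2530, T=0.657, ωT=2.093662, cosh=4.118905, sinh=3.995670; start (x,ẋ)=(0.117861, -0.012269) → end (x,ẋ)=(-0.319009, -1.771261)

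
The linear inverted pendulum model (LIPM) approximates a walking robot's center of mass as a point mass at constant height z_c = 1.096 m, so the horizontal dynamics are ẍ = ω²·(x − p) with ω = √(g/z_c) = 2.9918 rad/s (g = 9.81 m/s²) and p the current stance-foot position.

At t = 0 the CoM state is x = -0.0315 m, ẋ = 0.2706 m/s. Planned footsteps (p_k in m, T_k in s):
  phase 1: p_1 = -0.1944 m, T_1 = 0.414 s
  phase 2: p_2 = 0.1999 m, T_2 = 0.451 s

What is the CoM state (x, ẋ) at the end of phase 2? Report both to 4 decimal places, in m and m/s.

x = 1.0765, ẋ = 2.9124

phase 1: p=-0.1944, T=0.414, ωT=1.238605, cosh=1.870293, sinh=1.580504; start (x,ẋ)=(-0.031500, 0.270600) → end (x,ẋ)=(0.253223, 1.276382)
phase 2: p=0.1999, T=0.451, ωT=1.349302, cosh=2.057077, sinh=1.797656; start (x,ẋ)=(0.253223, 1.276382) → end (x,ẋ)=(1.076518, 2.912400)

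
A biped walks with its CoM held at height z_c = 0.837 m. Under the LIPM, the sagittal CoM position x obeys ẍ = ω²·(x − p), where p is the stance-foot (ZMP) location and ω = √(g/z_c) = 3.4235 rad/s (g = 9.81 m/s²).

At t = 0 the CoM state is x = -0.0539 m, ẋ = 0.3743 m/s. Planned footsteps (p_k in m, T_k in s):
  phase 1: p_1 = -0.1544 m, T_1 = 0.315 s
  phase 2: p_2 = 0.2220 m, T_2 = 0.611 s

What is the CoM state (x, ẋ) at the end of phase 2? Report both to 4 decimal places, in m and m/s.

phase 1: p=-0.1544, T=0.315, ωT=1.078403, cosh=1.640059, sinh=1.299920; start (x,ẋ)=(-0.053900, 0.374300) → end (x,ẋ)=(0.152550, 1.061127)
phase 2: p=0.2220, T=0.611, ωT=2.091759, cosh=4.111307, sinh=3.987838; start (x,ẋ)=(0.152550, 1.061127) → end (x,ẋ)=(1.172513, 3.414456)

x = 1.1725, ẋ = 3.4145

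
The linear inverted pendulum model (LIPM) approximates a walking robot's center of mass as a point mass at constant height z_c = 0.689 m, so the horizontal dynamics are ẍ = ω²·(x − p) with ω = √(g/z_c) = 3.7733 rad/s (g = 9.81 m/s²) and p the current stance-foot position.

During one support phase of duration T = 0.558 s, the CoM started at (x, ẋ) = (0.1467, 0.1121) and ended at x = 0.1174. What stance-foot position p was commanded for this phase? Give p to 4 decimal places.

ωT = 3.7733·0.558 = 2.105501; cosh(ωT) = 4.166502, sinh(ωT) = 4.044717
x(T) = p + (x₀−p)·cosh(ωT) + (ẋ₀/ω)·sinh(ωT) ⇒ p·(1 − cosh) = x(T) − x₀·cosh − (ẋ₀/ω)·sinh
numerator   = 0.1174 − (0.1467)·4.166502 − (0.1121/3.7733)·4.044717 = -0.613989
denominator = 1 − 4.166502 = -3.166502
p = -0.613989 / -3.166502 = 0.1939

p = 0.1939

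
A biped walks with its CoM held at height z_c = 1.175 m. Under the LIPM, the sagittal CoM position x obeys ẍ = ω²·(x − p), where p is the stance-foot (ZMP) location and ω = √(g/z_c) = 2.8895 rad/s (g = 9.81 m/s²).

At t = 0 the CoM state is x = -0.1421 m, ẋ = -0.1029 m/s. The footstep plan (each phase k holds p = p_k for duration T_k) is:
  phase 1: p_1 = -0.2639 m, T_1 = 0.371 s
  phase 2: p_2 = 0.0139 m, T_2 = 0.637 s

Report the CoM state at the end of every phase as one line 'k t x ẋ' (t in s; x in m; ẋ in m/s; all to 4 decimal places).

1 0.3710 -0.1111 0.2859
2 1.0080 -0.0859 -0.1855

phase 1: p=-0.2639, T=0.371, ωT=1.072005, cosh=1.631775, sinh=1.289454; start (x,ẋ)=(-0.142100, -0.102900) → end (x,ẋ)=(-0.111069, 0.285902)
phase 2: p=0.0139, T=0.637, ωT=1.840612, cosh=3.229555, sinh=3.070835; start (x,ẋ)=(-0.111069, 0.285902) → end (x,ẋ)=(-0.085851, -0.185539)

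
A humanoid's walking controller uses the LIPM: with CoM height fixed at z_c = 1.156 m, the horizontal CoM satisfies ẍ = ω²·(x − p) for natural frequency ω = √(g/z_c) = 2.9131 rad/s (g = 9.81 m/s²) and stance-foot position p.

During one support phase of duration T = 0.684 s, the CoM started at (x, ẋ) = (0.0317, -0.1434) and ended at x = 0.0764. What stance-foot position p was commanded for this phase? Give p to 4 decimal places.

ωT = 2.9131·0.684 = 1.992560; cosh(ωT) = 3.735317, sinh(ωT) = 3.598971
x(T) = p + (x₀−p)·cosh(ωT) + (ẋ₀/ω)·sinh(ωT) ⇒ p·(1 − cosh) = x(T) − x₀·cosh − (ẋ₀/ω)·sinh
numerator   = 0.0764 − (0.0317)·3.735317 − (-0.1434/2.9131)·3.598971 = 0.135153
denominator = 1 − 3.735317 = -2.735317
p = 0.135153 / -2.735317 = -0.0494

p = -0.0494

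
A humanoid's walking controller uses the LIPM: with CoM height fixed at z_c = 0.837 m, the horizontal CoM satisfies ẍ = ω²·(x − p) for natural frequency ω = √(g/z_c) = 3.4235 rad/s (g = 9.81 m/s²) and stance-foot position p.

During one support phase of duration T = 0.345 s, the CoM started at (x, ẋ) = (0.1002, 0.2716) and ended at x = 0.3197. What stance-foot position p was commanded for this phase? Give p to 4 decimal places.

p = -0.0307

ωT = 3.4235·0.345 = 1.181107; cosh(ωT) = 1.782460, sinh(ωT) = 1.475521
x(T) = p + (x₀−p)·cosh(ωT) + (ẋ₀/ω)·sinh(ωT) ⇒ p·(1 − cosh) = x(T) − x₀·cosh − (ẋ₀/ω)·sinh
numerator   = 0.3197 − (0.1002)·1.782460 − (0.2716/3.4235)·1.475521 = 0.024039
denominator = 1 − 1.782460 = -0.782460
p = 0.024039 / -0.782460 = -0.0307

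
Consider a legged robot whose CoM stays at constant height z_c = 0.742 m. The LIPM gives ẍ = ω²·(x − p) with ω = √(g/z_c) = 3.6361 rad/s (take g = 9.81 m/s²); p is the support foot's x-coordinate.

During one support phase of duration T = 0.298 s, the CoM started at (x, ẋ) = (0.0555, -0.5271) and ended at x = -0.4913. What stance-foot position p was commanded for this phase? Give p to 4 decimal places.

p = 0.6077

ωT = 3.6361·0.298 = 1.083558; cosh(ωT) = 1.646782, sinh(ωT) = 1.308393
x(T) = p + (x₀−p)·cosh(ωT) + (ẋ₀/ω)·sinh(ωT) ⇒ p·(1 − cosh) = x(T) − x₀·cosh − (ẋ₀/ω)·sinh
numerator   = -0.4913 − (0.0555)·1.646782 − (-0.5271/3.6361)·1.308393 = -0.393028
denominator = 1 − 1.646782 = -0.646782
p = -0.393028 / -0.646782 = 0.6077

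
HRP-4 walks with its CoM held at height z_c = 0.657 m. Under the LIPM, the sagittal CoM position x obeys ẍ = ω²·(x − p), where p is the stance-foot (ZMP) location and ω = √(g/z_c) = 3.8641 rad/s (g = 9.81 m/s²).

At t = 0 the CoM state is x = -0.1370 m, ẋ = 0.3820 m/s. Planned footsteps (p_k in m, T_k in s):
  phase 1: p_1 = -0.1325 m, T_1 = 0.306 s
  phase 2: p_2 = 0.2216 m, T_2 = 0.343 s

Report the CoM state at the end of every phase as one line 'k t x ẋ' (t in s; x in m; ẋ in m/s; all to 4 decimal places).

phase 1: p=-0.1325, T=0.306, ωT=1.182415, cosh=1.784390, sinh=1.477852; start (x,ẋ)=(-0.137000, 0.382000) → end (x,ẋ)=(0.005569, 0.655939)
phase 2: p=0.2216, T=0.343, ωT=1.325386, cosh=2.014670, sinh=1.748969; start (x,ẋ)=(0.005569, 0.655939) → end (x,ẋ)=(0.083260, -0.138479)

1 0.3060 0.0056 0.6559
2 0.6490 0.0833 -0.1385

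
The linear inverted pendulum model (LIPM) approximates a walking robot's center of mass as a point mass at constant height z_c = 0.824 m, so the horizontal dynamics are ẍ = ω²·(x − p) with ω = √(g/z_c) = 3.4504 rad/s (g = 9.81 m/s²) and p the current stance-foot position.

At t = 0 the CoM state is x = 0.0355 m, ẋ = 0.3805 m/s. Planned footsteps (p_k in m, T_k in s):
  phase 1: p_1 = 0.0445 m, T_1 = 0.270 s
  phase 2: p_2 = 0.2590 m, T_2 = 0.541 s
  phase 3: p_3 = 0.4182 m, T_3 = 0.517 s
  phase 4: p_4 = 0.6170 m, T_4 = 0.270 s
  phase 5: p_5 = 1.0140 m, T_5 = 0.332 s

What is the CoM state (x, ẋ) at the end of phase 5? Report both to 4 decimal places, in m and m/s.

x = 2.2814, ẋ = 4.9091

phase 1: p=0.0445, T=0.270, ωT=0.931608, cosh=1.466254, sinh=1.072334; start (x,ẋ)=(0.035500, 0.380500) → end (x,ẋ)=(0.149558, 0.524610)
phase 2: p=0.2590, T=0.541, ωT=1.866666, cosh=3.310671, sinh=3.156032; start (x,ẋ)=(0.149558, 0.524610) → end (x,ẋ)=(0.376525, 0.545029)
phase 3: p=0.4182, T=0.517, ωT=1.783857, cosh=3.060380, sinh=2.892391; start (x,ẋ)=(0.376525, 0.545029) → end (x,ẋ)=(0.747545, 1.252086)
phase 4: p=0.6170, T=0.270, ωT=0.931608, cosh=1.466254, sinh=1.072334; start (x,ẋ)=(0.747545, 1.252086) → end (x,ẋ)=(1.197542, 2.318889)
phase 5: p=1.0140, T=0.332, ωT=1.145533, cosh=1.731085, sinh=1.413031; start (x,ẋ)=(1.197542, 2.318889) → end (x,ẋ)=(2.281374, 4.909057)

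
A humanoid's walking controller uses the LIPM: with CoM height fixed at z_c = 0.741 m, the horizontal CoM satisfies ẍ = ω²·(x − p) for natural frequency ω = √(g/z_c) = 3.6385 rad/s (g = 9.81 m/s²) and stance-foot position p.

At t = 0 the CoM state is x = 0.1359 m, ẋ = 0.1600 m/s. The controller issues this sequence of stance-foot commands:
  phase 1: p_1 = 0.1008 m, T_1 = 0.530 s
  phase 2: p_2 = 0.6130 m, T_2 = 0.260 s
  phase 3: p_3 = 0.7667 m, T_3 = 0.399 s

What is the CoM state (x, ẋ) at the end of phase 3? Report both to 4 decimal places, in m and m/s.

phase 1: p=0.1008, T=0.530, ωT=1.928405, cosh=3.511955, sinh=3.366575; start (x,ẋ)=(0.135900, 0.160000) → end (x,ẋ)=(0.372112, 0.991863)
phase 2: p=0.6130, T=0.260, ωT=0.946010, cosh=1.481850, sinh=1.093563; start (x,ẋ)=(0.372112, 0.991863) → end (x,ẋ)=(0.554148, 0.511315)
phase 3: p=0.7667, T=0.399, ωT=1.451762, cosh=2.252394, sinh=2.018237; start (x,ẋ)=(0.554148, 0.511315) → end (x,ẋ)=(0.571569, -0.409164)

x = 0.5716, ẋ = -0.4092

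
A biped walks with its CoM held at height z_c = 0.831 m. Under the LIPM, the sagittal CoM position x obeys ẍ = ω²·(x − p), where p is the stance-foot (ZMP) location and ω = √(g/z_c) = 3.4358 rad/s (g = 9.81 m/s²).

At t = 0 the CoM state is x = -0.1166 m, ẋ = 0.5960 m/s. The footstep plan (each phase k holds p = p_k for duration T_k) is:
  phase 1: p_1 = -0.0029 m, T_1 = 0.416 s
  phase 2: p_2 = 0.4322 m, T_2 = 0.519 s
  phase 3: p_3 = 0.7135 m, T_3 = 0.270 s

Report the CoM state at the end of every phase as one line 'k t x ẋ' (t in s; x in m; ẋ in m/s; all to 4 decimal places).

1 0.4160 0.0875 0.5469
2 0.9350 -0.1620 -1.7504
3 1.2050 -1.1099 -5.7674

phase 1: p=-0.0029, T=0.416, ωT=1.429293, cosh=2.207612, sinh=1.968133; start (x,ẋ)=(-0.116600, 0.596000) → end (x,ẋ)=(0.087502, 0.546884)
phase 2: p=0.4322, T=0.519, ωT=1.783180, cosh=3.058424, sinh=2.890321; start (x,ẋ)=(0.087502, 0.546884) → end (x,ẋ)=(-0.161974, -1.750442)
phase 3: p=0.7135, T=0.270, ωT=0.927666, cosh=1.462038, sinh=1.066562; start (x,ẋ)=(-0.161974, -1.750442) → end (x,ẋ)=(-1.109859, -5.767382)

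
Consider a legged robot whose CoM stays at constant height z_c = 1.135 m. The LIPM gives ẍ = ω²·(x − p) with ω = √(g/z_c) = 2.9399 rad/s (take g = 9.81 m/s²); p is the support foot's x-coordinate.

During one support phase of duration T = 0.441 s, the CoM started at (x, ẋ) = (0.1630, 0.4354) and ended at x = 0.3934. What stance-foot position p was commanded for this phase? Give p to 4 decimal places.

ωT = 2.9399·0.441 = 1.296496; cosh(ωT) = 1.964975, sinh(ωT) = 1.691487
x(T) = p + (x₀−p)·cosh(ωT) + (ẋ₀/ω)·sinh(ωT) ⇒ p·(1 − cosh) = x(T) − x₀·cosh − (ẋ₀/ω)·sinh
numerator   = 0.3934 − (0.1630)·1.964975 − (0.4354/2.9399)·1.691487 = -0.177401
denominator = 1 − 1.964975 = -0.964975
p = -0.177401 / -0.964975 = 0.1838

p = 0.1838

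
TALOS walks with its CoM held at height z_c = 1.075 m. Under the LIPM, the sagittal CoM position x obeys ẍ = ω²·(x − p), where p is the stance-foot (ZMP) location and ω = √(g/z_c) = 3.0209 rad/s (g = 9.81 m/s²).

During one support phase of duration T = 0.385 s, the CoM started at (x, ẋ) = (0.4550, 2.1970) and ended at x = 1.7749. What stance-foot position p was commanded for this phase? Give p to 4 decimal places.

ωT = 3.0209·0.385 = 1.163047; cosh(ωT) = 1.756099, sinh(ωT) = 1.443567
x(T) = p + (x₀−p)·cosh(ωT) + (ẋ₀/ω)·sinh(ωT) ⇒ p·(1 − cosh) = x(T) − x₀·cosh − (ẋ₀/ω)·sinh
numerator   = 1.7749 − (0.4550)·1.756099 − (2.1970/3.0209)·1.443567 = -0.073983
denominator = 1 − 1.756099 = -0.756099
p = -0.073983 / -0.756099 = 0.0978

p = 0.0978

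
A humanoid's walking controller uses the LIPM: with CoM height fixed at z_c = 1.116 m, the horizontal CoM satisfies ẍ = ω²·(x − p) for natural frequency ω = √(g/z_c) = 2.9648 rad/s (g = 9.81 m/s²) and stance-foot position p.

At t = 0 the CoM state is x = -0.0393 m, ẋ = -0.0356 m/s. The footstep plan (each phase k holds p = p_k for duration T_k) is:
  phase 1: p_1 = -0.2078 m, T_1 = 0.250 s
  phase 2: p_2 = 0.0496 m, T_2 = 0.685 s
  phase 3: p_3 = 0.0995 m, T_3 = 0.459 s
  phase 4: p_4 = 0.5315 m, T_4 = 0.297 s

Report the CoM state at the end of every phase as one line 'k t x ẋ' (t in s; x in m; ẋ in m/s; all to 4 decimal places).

1 0.2500 -0.0006 0.3593
2 0.9350 0.3089 0.8353
3 1.3940 1.0478 2.8665
4 1.6910 2.2269 5.5803

phase 1: p=-0.2078, T=0.250, ωT=0.741200, cosh=1.287497, sinh=0.810955; start (x,ẋ)=(-0.039300, -0.035600) → end (x,ẋ)=(-0.000594, 0.359293)
phase 2: p=0.0496, T=0.685, ωT=2.030888, cosh=3.876035, sinh=3.744816; start (x,ẋ)=(-0.000594, 0.359293) → end (x,ẋ)=(0.308865, 0.835343)
phase 3: p=0.0995, T=0.459, ωT=1.360843, cosh=2.077962, sinh=1.821518; start (x,ẋ)=(0.308865, 0.835343) → end (x,ẋ)=(1.047772, 2.866474)
phase 4: p=0.5315, T=0.297, ωT=0.880546, cosh=1.413386, sinh=0.998829; start (x,ẋ)=(1.047772, 2.866474) → end (x,ẋ)=(2.226895, 5.580286)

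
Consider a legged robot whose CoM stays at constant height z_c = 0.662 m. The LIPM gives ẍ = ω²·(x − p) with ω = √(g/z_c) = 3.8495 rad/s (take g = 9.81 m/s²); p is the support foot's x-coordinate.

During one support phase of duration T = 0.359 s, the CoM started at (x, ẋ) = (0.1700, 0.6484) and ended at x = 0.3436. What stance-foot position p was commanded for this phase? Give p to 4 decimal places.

p = 0.2960

ωT = 3.8495·0.359 = 1.381970; cosh(ωT) = 2.116913, sinh(ωT) = 1.865829
x(T) = p + (x₀−p)·cosh(ωT) + (ẋ₀/ω)·sinh(ωT) ⇒ p·(1 − cosh) = x(T) − x₀·cosh − (ẋ₀/ω)·sinh
numerator   = 0.3436 − (0.1700)·2.116913 − (0.6484/3.8495)·1.865829 = -0.330551
denominator = 1 − 2.116913 = -1.116913
p = -0.330551 / -1.116913 = 0.2960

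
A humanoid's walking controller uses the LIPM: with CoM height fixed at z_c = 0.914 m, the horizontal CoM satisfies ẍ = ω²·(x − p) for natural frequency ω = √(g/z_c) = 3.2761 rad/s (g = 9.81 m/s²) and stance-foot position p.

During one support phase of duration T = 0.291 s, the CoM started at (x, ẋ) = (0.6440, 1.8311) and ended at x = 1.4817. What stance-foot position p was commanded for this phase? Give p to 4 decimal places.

p = 0.1942

ωT = 3.2761·0.291 = 0.953345; cosh(ωT) = 1.489912, sinh(ωT) = 1.104462
x(T) = p + (x₀−p)·cosh(ωT) + (ẋ₀/ω)·sinh(ωT) ⇒ p·(1 − cosh) = x(T) − x₀·cosh − (ẋ₀/ω)·sinh
numerator   = 1.4817 − (0.6440)·1.489912 − (1.8311/3.2761)·1.104462 = -0.095116
denominator = 1 − 1.489912 = -0.489912
p = -0.095116 / -0.489912 = 0.1942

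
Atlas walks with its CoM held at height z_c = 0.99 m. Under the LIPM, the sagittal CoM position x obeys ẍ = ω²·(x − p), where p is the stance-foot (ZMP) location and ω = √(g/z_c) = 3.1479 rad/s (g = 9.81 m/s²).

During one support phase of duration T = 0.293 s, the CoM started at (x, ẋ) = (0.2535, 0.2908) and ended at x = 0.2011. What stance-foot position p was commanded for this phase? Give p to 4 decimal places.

p = 0.5826

ωT = 3.1479·0.293 = 0.922335; cosh(ωT) = 1.456373, sinh(ωT) = 1.058783
x(T) = p + (x₀−p)·cosh(ωT) + (ẋ₀/ω)·sinh(ωT) ⇒ p·(1 − cosh) = x(T) − x₀·cosh − (ẋ₀/ω)·sinh
numerator   = 0.2011 − (0.2535)·1.456373 − (0.2908/3.1479)·1.058783 = -0.265900
denominator = 1 − 1.456373 = -0.456373
p = -0.265900 / -0.456373 = 0.5826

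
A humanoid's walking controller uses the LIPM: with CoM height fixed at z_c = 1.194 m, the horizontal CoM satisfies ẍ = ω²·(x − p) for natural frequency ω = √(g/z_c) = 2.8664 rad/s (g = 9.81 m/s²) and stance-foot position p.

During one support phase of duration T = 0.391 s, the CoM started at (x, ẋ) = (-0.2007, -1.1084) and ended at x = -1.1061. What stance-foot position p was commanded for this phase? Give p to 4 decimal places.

ωT = 2.8664·0.391 = 1.120762; cosh(ωT) = 1.696611, sinh(ωT) = 1.370580
x(T) = p + (x₀−p)·cosh(ωT) + (ẋ₀/ω)·sinh(ωT) ⇒ p·(1 − cosh) = x(T) − x₀·cosh − (ẋ₀/ω)·sinh
numerator   = -1.1061 − (-0.2007)·1.696611 − (-1.1084/2.8664)·1.370580 = -0.235604
denominator = 1 − 1.696611 = -0.696611
p = -0.235604 / -0.696611 = 0.3382

p = 0.3382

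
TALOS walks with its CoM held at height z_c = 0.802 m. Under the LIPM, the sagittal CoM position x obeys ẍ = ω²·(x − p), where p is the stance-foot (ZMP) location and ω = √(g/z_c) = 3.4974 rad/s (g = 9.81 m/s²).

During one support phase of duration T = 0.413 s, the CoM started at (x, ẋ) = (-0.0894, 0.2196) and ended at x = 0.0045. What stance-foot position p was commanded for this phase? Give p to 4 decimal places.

p = -0.0637

ωT = 3.4974·0.413 = 1.444426; cosh(ωT) = 2.237650, sinh(ωT) = 2.001769
x(T) = p + (x₀−p)·cosh(ωT) + (ẋ₀/ω)·sinh(ωT) ⇒ p·(1 − cosh) = x(T) − x₀·cosh − (ẋ₀/ω)·sinh
numerator   = 0.0045 − (-0.0894)·2.237650 − (0.2196/3.4974)·2.001769 = 0.078856
denominator = 1 − 2.237650 = -1.237650
p = 0.078856 / -1.237650 = -0.0637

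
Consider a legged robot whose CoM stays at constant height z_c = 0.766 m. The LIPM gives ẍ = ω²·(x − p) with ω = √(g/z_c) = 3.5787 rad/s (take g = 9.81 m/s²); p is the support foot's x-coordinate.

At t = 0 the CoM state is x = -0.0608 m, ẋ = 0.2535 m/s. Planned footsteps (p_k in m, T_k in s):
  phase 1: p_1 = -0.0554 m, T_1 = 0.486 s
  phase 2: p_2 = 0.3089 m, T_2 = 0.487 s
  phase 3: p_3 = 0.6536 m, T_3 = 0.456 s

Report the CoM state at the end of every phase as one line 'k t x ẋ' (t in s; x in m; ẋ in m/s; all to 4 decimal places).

1 0.4860 0.1242 0.6905
2 0.9730 0.2994 0.2024
3 1.4290 -0.1477 -2.5800

phase 1: p=-0.0554, T=0.486, ωT=1.739248, cosh=2.934357, sinh=2.758705; start (x,ẋ)=(-0.060800, 0.253500) → end (x,ẋ)=(0.124169, 0.690548)
phase 2: p=0.3089, T=0.487, ωT=1.742827, cosh=2.944248, sinh=2.769224; start (x,ẋ)=(0.124169, 0.690548) → end (x,ẋ)=(0.299358, 0.202423)
phase 3: p=0.6536, T=0.456, ωT=1.631887, cosh=2.654538, sinh=2.458978; start (x,ẋ)=(0.299358, 0.202423) → end (x,ẋ)=(-0.147661, -2.579968)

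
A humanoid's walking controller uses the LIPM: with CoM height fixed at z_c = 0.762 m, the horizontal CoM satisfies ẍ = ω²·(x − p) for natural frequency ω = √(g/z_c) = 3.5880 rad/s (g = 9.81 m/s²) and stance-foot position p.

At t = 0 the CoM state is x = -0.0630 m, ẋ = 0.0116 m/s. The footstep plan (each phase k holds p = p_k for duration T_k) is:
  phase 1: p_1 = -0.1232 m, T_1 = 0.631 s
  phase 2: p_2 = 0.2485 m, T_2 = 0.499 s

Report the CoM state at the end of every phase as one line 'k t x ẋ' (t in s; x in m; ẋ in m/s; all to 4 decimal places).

1 0.6310 0.1849 1.0843
2 1.1300 0.9329 2.6748

phase 1: p=-0.1232, T=0.631, ωT=2.264028, cosh=4.862849, sinh=4.758918; start (x,ẋ)=(-0.063000, 0.011600) → end (x,ẋ)=(0.184929, 1.084324)
phase 2: p=0.2485, T=0.499, ωT=1.790412, cosh=3.079406, sinh=2.912515; start (x,ẋ)=(0.184929, 1.084324) → end (x,ẋ)=(0.932926, 2.674751)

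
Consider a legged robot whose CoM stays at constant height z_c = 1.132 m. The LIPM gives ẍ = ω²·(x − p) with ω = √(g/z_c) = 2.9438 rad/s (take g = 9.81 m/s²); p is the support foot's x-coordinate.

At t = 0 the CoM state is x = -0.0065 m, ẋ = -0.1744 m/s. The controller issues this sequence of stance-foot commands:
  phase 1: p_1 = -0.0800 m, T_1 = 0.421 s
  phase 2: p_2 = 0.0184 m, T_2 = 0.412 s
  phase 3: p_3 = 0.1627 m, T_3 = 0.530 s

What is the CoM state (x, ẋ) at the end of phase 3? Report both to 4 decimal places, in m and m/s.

phase 1: p=-0.0800, T=0.421, ωT=1.239340, cosh=1.871454, sinh=1.581879; start (x,ẋ)=(-0.006500, -0.174400) → end (x,ẋ)=(-0.036164, 0.015888)
phase 2: p=0.0184, T=0.412, ωT=1.212846, cosh=1.830195, sinh=1.532845; start (x,ẋ)=(-0.036164, 0.015888) → end (x,ẋ)=(-0.073189, -0.217133)
phase 3: p=0.1627, T=0.530, ωT=1.560214, cosh=2.484965, sinh=2.274874; start (x,ẋ)=(-0.073189, -0.217133) → end (x,ẋ)=(-0.591270, -2.119264)

x = -0.5913, ẋ = -2.1193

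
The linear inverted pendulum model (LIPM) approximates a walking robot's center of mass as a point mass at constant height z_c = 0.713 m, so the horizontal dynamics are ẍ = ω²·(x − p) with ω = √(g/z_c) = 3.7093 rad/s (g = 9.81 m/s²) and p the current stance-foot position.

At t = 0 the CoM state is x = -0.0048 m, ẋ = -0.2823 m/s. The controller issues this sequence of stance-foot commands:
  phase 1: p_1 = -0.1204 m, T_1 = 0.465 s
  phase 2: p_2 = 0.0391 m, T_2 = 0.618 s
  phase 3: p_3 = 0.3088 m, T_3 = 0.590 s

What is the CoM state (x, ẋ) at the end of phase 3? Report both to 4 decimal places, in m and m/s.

phase 1: p=-0.1204, T=0.465, ωT=1.724824, cosh=2.894870, sinh=2.716666; start (x,ẋ)=(-0.004800, -0.282300) → end (x,ẋ)=(0.007492, 0.347671)
phase 2: p=0.0391, T=0.618, ωT=2.292347, cosh=4.999587, sinh=4.898558; start (x,ẋ)=(0.007492, 0.347671) → end (x,ẋ)=(0.340215, 1.163895)
phase 3: p=0.3088, T=0.590, ωT=2.188487, cosh=4.516895, sinh=4.404809; start (x,ẋ)=(0.340215, 1.163895) → end (x,ẋ)=(1.832828, 5.770473)

x = 1.8328, ẋ = 5.7705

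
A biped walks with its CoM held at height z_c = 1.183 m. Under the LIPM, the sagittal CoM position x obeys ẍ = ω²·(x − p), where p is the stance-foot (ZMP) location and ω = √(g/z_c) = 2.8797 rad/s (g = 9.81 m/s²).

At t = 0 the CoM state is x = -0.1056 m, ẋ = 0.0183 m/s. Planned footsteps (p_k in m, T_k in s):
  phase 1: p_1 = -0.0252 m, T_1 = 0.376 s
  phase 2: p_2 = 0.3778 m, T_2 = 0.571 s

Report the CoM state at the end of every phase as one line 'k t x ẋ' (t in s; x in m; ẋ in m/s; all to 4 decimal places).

1 0.3760 -0.1492 -0.2725
2 0.9470 -1.2732 -4.5139

phase 1: p=-0.0252, T=0.376, ωT=1.082767, cosh=1.645748, sinh=1.307091; start (x,ẋ)=(-0.105600, 0.018300) → end (x,ẋ)=(-0.149212, -0.272511)
phase 2: p=0.3778, T=0.571, ωT=1.644309, cosh=2.685288, sinh=2.492142; start (x,ẋ)=(-0.149212, -0.272511) → end (x,ẋ)=(-1.273214, -4.513934)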